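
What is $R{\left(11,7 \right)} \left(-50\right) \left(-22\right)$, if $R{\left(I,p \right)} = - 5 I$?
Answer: $-60500$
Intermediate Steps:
$R{\left(11,7 \right)} \left(-50\right) \left(-22\right) = \left(-5\right) 11 \left(-50\right) \left(-22\right) = \left(-55\right) \left(-50\right) \left(-22\right) = 2750 \left(-22\right) = -60500$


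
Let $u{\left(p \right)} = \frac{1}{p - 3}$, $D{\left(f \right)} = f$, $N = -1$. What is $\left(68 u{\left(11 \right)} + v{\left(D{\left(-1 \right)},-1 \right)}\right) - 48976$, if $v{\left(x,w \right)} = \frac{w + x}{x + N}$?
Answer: $- \frac{97933}{2} \approx -48967.0$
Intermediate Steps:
$u{\left(p \right)} = \frac{1}{-3 + p}$
$v{\left(x,w \right)} = \frac{w + x}{-1 + x}$ ($v{\left(x,w \right)} = \frac{w + x}{x - 1} = \frac{w + x}{-1 + x}$)
$\left(68 u{\left(11 \right)} + v{\left(D{\left(-1 \right)},-1 \right)}\right) - 48976 = \left(\frac{68}{-3 + 11} + \frac{-1 - 1}{-1 - 1}\right) - 48976 = \left(\frac{68}{8} + \frac{1}{-2} \left(-2\right)\right) - 48976 = \left(68 \cdot \frac{1}{8} - -1\right) - 48976 = \left(\frac{17}{2} + 1\right) - 48976 = \frac{19}{2} - 48976 = - \frac{97933}{2}$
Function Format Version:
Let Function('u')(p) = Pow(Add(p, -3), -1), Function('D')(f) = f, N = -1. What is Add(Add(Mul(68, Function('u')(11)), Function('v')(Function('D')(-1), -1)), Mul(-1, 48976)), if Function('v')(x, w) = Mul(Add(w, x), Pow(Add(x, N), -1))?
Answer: Rational(-97933, 2) ≈ -48967.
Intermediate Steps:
Function('u')(p) = Pow(Add(-3, p), -1)
Function('v')(x, w) = Mul(Pow(Add(-1, x), -1), Add(w, x)) (Function('v')(x, w) = Mul(Add(w, x), Pow(Add(x, -1), -1)) = Mul(Add(w, x), Pow(Add(-1, x), -1)) = Mul(Pow(Add(-1, x), -1), Add(w, x)))
Add(Add(Mul(68, Function('u')(11)), Function('v')(Function('D')(-1), -1)), Mul(-1, 48976)) = Add(Add(Mul(68, Pow(Add(-3, 11), -1)), Mul(Pow(Add(-1, -1), -1), Add(-1, -1))), Mul(-1, 48976)) = Add(Add(Mul(68, Pow(8, -1)), Mul(Pow(-2, -1), -2)), -48976) = Add(Add(Mul(68, Rational(1, 8)), Mul(Rational(-1, 2), -2)), -48976) = Add(Add(Rational(17, 2), 1), -48976) = Add(Rational(19, 2), -48976) = Rational(-97933, 2)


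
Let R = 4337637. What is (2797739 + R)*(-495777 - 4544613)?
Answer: -35965077836640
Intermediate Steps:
(2797739 + R)*(-495777 - 4544613) = (2797739 + 4337637)*(-495777 - 4544613) = 7135376*(-5040390) = -35965077836640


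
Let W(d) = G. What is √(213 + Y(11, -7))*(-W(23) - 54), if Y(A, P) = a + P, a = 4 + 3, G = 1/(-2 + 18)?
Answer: -865*√213/16 ≈ -789.02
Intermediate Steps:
G = 1/16 ≈ 0.062500
W(d) = 1/16
a = 7
Y(A, P) = 7 + P
√(213 + Y(11, -7))*(-W(23) - 54) = √(213 + (7 - 7))*(-1*1/16 - 54) = √(213 + 0)*(-1/16 - 54) = √213*(-865/16) = -865*√213/16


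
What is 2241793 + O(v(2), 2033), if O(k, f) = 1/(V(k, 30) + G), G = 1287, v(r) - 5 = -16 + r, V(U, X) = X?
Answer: 2952441382/1317 ≈ 2.2418e+6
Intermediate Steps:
v(r) = -11 + r (v(r) = 5 + (-16 + r) = -11 + r)
O(k, f) = 1/1317 (O(k, f) = 1/(30 + 1287) = 1/1317)
2241793 + O(v(2), 2033) = 2241793 + 1/1317 = 2952441382/1317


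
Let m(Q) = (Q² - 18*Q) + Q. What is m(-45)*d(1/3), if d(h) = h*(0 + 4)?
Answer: 3720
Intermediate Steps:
m(Q) = Q² - 17*Q
d(h) = 4*h (d(h) = h*4 = 4*h)
m(-45)*d(1/3) = (-45*(-17 - 45))*(4/3) = (-45*(-62))*(4*(⅓)) = 2790*(4/3) = 3720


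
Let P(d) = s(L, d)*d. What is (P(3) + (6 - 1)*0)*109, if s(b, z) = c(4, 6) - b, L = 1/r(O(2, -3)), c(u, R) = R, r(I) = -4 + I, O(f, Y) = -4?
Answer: 16023/8 ≈ 2002.9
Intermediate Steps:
L = -⅛ (L = 1/(-4 - 4) = 1/(-8) = -⅛ ≈ -0.12500)
s(b, z) = 6 - b
P(d) = 49*d/8 (P(d) = (6 - 1*(-⅛))*d = (6 + ⅛)*d = 49*d/8)
(P(3) + (6 - 1)*0)*109 = ((49/8)*3 + (6 - 1)*0)*109 = (147/8 + 5*0)*109 = (147/8 + 0)*109 = (147/8)*109 = 16023/8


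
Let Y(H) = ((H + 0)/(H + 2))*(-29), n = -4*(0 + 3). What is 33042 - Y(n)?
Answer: 165384/5 ≈ 33077.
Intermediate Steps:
n = -12 (n = -4*3 = -12)
Y(H) = -29*H/(2 + H) (Y(H) = (H/(2 + H))*(-29) = -29*H/(2 + H))
33042 - Y(n) = 33042 - (-29)*(-12)/(2 - 12) = 33042 - (-29)*(-12)/(-10) = 33042 - (-29)*(-12)*(-1)/10 = 33042 - 1*(-174/5) = 33042 + 174/5 = 165384/5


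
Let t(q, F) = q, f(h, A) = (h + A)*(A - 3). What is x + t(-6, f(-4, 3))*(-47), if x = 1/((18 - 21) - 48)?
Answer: 14381/51 ≈ 281.98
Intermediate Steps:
f(h, A) = (-3 + A)*(A + h) (f(h, A) = (A + h)*(-3 + A) = (-3 + A)*(A + h))
x = -1/51 (x = 1/(-3 - 48) = 1/(-51) = -1/51 ≈ -0.019608)
x + t(-6, f(-4, 3))*(-47) = -1/51 - 6*(-47) = -1/51 + 282 = 14381/51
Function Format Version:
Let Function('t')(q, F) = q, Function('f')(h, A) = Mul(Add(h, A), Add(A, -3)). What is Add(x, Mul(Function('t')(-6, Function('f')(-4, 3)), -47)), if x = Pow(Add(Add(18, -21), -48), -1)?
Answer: Rational(14381, 51) ≈ 281.98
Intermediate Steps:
Function('f')(h, A) = Mul(Add(-3, A), Add(A, h)) (Function('f')(h, A) = Mul(Add(A, h), Add(-3, A)) = Mul(Add(-3, A), Add(A, h)))
x = Rational(-1, 51) (x = Pow(Add(-3, -48), -1) = Pow(-51, -1) = Rational(-1, 51) ≈ -0.019608)
Add(x, Mul(Function('t')(-6, Function('f')(-4, 3)), -47)) = Add(Rational(-1, 51), Mul(-6, -47)) = Add(Rational(-1, 51), 282) = Rational(14381, 51)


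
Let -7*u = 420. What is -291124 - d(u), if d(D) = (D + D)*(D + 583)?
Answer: -228364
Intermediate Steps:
u = -60 (u = -1/7*420 = -60)
d(D) = 2*D*(583 + D) (d(D) = (2*D)*(583 + D) = 2*D*(583 + D))
-291124 - d(u) = -291124 - 2*(-60)*(583 - 60) = -291124 - 2*(-60)*523 = -291124 - 1*(-62760) = -291124 + 62760 = -228364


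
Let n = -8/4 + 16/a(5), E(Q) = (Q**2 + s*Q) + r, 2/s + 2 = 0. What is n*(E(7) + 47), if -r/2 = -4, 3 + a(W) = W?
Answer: 582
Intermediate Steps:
s = -1 (s = 2/(-2 + 0) = 2/(-2) = 2*(-1/2) = -1)
a(W) = -3 + W
r = 8 (r = -2*(-4) = 8)
E(Q) = 8 + Q**2 - Q (E(Q) = (Q**2 - Q) + 8 = 8 + Q**2 - Q)
n = 6 (n = -8/4 + 16/(-3 + 5) = -8*1/4 + 16/2 = -2 + 16*(1/2) = -2 + 8 = 6)
n*(E(7) + 47) = 6*((8 + 7**2 - 1*7) + 47) = 6*((8 + 49 - 7) + 47) = 6*(50 + 47) = 6*97 = 582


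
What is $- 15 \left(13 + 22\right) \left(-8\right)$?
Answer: $4200$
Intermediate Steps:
$- 15 \left(13 + 22\right) \left(-8\right) = \left(-15\right) 35 \left(-8\right) = \left(-525\right) \left(-8\right) = 4200$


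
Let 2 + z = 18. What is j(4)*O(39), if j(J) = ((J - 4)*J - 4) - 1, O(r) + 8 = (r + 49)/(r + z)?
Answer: 32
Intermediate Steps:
z = 16 (z = -2 + 18 = 16)
O(r) = -8 + (49 + r)/(16 + r) (O(r) = -8 + (r + 49)/(r + 16) = -8 + (49 + r)/(16 + r))
j(J) = -5 + J*(-4 + J) (j(J) = ((-4 + J)*J - 4) - 1 = (J*(-4 + J) - 4) - 1 = (-4 + J*(-4 + J)) - 1 = -5 + J*(-4 + J))
j(4)*O(39) = (-5 + 4² - 4*4)*((-79 - 7*39)/(16 + 39)) = (-5 + 16 - 16)*((-79 - 273)/55) = -(-352)/11 = -5*(-32/5) = 32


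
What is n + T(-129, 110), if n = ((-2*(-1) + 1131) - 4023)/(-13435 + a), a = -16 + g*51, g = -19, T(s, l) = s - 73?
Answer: -290995/1442 ≈ -201.80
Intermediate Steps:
T(s, l) = -73 + s
a = -985 (a = -16 - 19*51 = -16 - 969 = -985)
n = 289/1442 (n = ((-2*(-1) + 1131) - 4023)/(-13435 - 985) = ((2 + 1131) - 4023)/(-14420) = (1133 - 4023)*(-1/14420) = -2890*(-1/14420) = 289/1442 ≈ 0.20042)
n + T(-129, 110) = 289/1442 + (-73 - 129) = 289/1442 - 202 = -290995/1442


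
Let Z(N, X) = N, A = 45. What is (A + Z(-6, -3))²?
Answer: 1521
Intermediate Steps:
(A + Z(-6, -3))² = (45 - 6)² = 39² = 1521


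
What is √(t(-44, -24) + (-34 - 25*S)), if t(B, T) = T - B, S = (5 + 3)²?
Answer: I*√1614 ≈ 40.175*I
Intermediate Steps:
S = 64 (S = 8² = 64)
√(t(-44, -24) + (-34 - 25*S)) = √((-24 - 1*(-44)) + (-34 - 25*64)) = √((-24 + 44) + (-34 - 1600)) = √(20 - 1634) = √(-1614) = I*√1614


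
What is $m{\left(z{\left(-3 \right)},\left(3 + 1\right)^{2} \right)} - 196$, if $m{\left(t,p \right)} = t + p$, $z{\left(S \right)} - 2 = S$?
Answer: $-181$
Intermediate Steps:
$z{\left(S \right)} = 2 + S$
$m{\left(t,p \right)} = p + t$
$m{\left(z{\left(-3 \right)},\left(3 + 1\right)^{2} \right)} - 196 = \left(\left(3 + 1\right)^{2} + \left(2 - 3\right)\right) - 196 = \left(4^{2} - 1\right) - 196 = \left(16 - 1\right) - 196 = 15 - 196 = -181$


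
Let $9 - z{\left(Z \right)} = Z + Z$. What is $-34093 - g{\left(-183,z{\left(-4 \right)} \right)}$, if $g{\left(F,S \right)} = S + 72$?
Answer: $-34182$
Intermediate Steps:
$z{\left(Z \right)} = 9 - 2 Z$ ($z{\left(Z \right)} = 9 - \left(Z + Z\right) = 9 - 2 Z$)
$g{\left(F,S \right)} = 72 + S$
$-34093 - g{\left(-183,z{\left(-4 \right)} \right)} = -34093 - \left(72 + \left(9 - -8\right)\right) = -34093 - \left(72 + \left(9 + 8\right)\right) = -34093 - \left(72 + 17\right) = -34093 - 89 = -34182$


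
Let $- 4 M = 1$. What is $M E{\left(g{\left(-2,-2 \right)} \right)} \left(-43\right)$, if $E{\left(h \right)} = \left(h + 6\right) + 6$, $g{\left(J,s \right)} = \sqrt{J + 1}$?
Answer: $129 + \frac{43 i}{4} \approx 129.0 + 10.75 i$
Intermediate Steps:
$g{\left(J,s \right)} = \sqrt{1 + J}$
$M = - \frac{1}{4}$ ($M = \left(- \frac{1}{4}\right) 1 = - \frac{1}{4} \approx -0.25$)
$E{\left(h \right)} = 12 + h$ ($E{\left(h \right)} = \left(6 + h\right) + 6 = 12 + h$)
$M E{\left(g{\left(-2,-2 \right)} \right)} \left(-43\right) = - \frac{12 + \sqrt{1 - 2}}{4} \left(-43\right) = - \frac{12 + \sqrt{-1}}{4} \left(-43\right) = - \frac{12 + i}{4} \left(-43\right) = \left(-3 - \frac{i}{4}\right) \left(-43\right) = 129 + \frac{43 i}{4}$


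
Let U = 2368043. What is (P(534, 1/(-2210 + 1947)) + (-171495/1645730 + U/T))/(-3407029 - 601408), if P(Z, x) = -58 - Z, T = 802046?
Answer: 38882573815587/264547054114356223 ≈ 0.00014698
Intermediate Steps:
(P(534, 1/(-2210 + 1947)) + (-171495/1645730 + U/T))/(-3407029 - 601408) = ((-58 - 1*534) + (-171495/1645730 + 2368043/802046))/(-3407029 - 601408) = ((-58 - 534) + (-171495*1/1645730 + 2368043*(1/802046)))/(-4008437) = (-592 + (-34299/329146 + 2368043/802046))*(-1/4008437) = (-592 + 187980626381/65997558179)*(-1/4008437) = -38882573815587/65997558179*(-1/4008437) = 38882573815587/264547054114356223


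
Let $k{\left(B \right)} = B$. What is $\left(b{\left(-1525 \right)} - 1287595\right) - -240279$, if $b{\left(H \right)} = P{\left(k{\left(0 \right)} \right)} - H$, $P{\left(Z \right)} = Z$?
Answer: $-1045791$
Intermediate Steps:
$b{\left(H \right)} = - H$ ($b{\left(H \right)} = 0 - H = - H$)
$\left(b{\left(-1525 \right)} - 1287595\right) - -240279 = \left(\left(-1\right) \left(-1525\right) - 1287595\right) - -240279 = \left(1525 - 1287595\right) + 240279 = -1286070 + 240279 = -1045791$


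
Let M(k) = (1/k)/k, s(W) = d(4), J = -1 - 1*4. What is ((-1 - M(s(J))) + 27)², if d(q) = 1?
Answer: 625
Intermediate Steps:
J = -5 (J = -1 - 4 = -5)
s(W) = 1
M(k) = k⁻² (M(k) = 1/(k*k) = k⁻²)
((-1 - M(s(J))) + 27)² = ((-1 - 1/1²) + 27)² = ((-1 - 1*1) + 27)² = ((-1 - 1) + 27)² = (-2 + 27)² = 25² = 625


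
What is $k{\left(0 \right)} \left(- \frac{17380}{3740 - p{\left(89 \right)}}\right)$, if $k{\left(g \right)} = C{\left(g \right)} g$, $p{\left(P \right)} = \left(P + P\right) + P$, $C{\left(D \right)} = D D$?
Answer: $0$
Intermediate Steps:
$C{\left(D \right)} = D^{2}$
$p{\left(P \right)} = 3 P$ ($p{\left(P \right)} = 2 P + P = 3 P$)
$k{\left(g \right)} = g^{3}$ ($k{\left(g \right)} = g^{2} g = g^{3}$)
$k{\left(0 \right)} \left(- \frac{17380}{3740 - p{\left(89 \right)}}\right) = 0^{3} \left(- \frac{17380}{3740 - 3 \cdot 89}\right) = 0 \left(- \frac{17380}{3740 - 267}\right) = 0 \left(- \frac{17380}{3473}\right) = 0$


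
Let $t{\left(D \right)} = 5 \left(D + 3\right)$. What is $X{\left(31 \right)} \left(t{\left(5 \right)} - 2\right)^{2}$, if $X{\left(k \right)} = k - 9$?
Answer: $31768$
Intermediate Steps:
$t{\left(D \right)} = 15 + 5 D$ ($t{\left(D \right)} = 5 \left(3 + D\right) = 15 + 5 D$)
$X{\left(k \right)} = -9 + k$
$X{\left(31 \right)} \left(t{\left(5 \right)} - 2\right)^{2} = \left(-9 + 31\right) \left(\left(15 + 5 \cdot 5\right) - 2\right)^{2} = 22 \left(\left(15 + 25\right) - 2\right)^{2} = 22 \left(40 - 2\right)^{2} = 22 \cdot 38^{2} = 22 \cdot 1444 = 31768$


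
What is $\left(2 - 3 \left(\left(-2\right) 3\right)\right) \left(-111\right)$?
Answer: $-2220$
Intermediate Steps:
$\left(2 - 3 \left(\left(-2\right) 3\right)\right) \left(-111\right) = \left(2 - -18\right) \left(-111\right) = \left(2 + 18\right) \left(-111\right) = 20 \left(-111\right) = -2220$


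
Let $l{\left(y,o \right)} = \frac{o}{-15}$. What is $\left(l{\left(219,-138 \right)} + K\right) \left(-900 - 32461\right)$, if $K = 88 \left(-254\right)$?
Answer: $\frac{3726890754}{5} \approx 7.4538 \cdot 10^{8}$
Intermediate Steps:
$l{\left(y,o \right)} = - \frac{o}{15}$ ($l{\left(y,o \right)} = o \left(- \frac{1}{15}\right) = - \frac{o}{15}$)
$K = -22352$
$\left(l{\left(219,-138 \right)} + K\right) \left(-900 - 32461\right) = \left(\left(- \frac{1}{15}\right) \left(-138\right) - 22352\right) \left(-900 - 32461\right) = \left(\frac{46}{5} - 22352\right) \left(-33361\right) = \left(- \frac{111714}{5}\right) \left(-33361\right) = \frac{3726890754}{5}$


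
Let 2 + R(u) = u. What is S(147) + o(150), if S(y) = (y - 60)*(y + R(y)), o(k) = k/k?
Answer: 25405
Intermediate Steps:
o(k) = 1
R(u) = -2 + u
S(y) = (-60 + y)*(-2 + 2*y) (S(y) = (y - 60)*(y + (-2 + y)) = (-60 + y)*(-2 + 2*y))
S(147) + o(150) = (120 - 122*147 + 2*147²) + 1 = (120 - 17934 + 2*21609) + 1 = (120 - 17934 + 43218) + 1 = 25404 + 1 = 25405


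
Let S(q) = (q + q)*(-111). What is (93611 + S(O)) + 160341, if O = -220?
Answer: 302792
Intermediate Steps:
S(q) = -222*q (S(q) = (2*q)*(-111) = -222*q)
(93611 + S(O)) + 160341 = (93611 - 222*(-220)) + 160341 = (93611 + 48840) + 160341 = 142451 + 160341 = 302792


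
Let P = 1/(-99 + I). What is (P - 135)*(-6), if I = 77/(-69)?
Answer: 2797947/3454 ≈ 810.06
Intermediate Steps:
I = -77/69 (I = 77*(-1/69) = -77/69 ≈ -1.1159)
P = -69/6908 (P = 1/(-99 - 77/69) = 1/(-6908/69) = -69/6908 ≈ -0.0099884)
(P - 135)*(-6) = (-69/6908 - 135)*(-6) = -932649/6908*(-6) = 2797947/3454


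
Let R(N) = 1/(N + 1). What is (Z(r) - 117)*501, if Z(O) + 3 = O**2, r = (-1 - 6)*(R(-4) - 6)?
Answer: 2773703/3 ≈ 9.2457e+5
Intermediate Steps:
R(N) = 1/(1 + N)
r = 133/3 (r = (-1 - 6)*(1/(1 - 4) - 6) = -7*(1/(-3) - 6) = -7*(-1/3 - 6) = -7*(-19/3) = 133/3 ≈ 44.333)
Z(O) = -3 + O**2
(Z(r) - 117)*501 = ((-3 + (133/3)**2) - 117)*501 = ((-3 + 17689/9) - 117)*501 = (17662/9 - 117)*501 = (16609/9)*501 = 2773703/3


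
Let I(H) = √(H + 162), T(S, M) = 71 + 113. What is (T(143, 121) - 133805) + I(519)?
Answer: -133621 + √681 ≈ -1.3360e+5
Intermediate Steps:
T(S, M) = 184
I(H) = √(162 + H)
(T(143, 121) - 133805) + I(519) = (184 - 133805) + √(162 + 519) = -133621 + √681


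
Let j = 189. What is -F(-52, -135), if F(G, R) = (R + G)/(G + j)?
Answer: 187/137 ≈ 1.3650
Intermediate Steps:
F(G, R) = (G + R)/(189 + G) (F(G, R) = (R + G)/(G + 189) = (G + R)/(189 + G))
-F(-52, -135) = -(-52 - 135)/(189 - 52) = -(-187)/137 = -1*(-187/137) = 187/137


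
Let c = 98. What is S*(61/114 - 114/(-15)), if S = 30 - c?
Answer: -157658/285 ≈ -553.19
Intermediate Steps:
S = -68 (S = 30 - 1*98 = 30 - 98 = -68)
S*(61/114 - 114/(-15)) = -68*(61/114 - 114/(-15)) = -68*(61*(1/114) - 114*(-1/15)) = -68*(61/114 + 38/5) = -68*4637/570 = -157658/285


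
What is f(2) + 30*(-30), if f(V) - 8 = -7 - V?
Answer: -901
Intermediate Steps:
f(V) = 1 - V (f(V) = 8 + (-7 - V) = 1 - V)
f(2) + 30*(-30) = (1 - 1*2) + 30*(-30) = (1 - 2) - 900 = -1 - 900 = -901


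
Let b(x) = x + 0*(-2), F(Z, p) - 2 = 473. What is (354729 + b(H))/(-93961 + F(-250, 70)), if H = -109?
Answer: -177310/46743 ≈ -3.7933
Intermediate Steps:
F(Z, p) = 475 (F(Z, p) = 2 + 473 = 475)
b(x) = x (b(x) = x + 0 = x)
(354729 + b(H))/(-93961 + F(-250, 70)) = (354729 - 109)/(-93961 + 475) = 354620/(-93486) = 354620*(-1/93486) = -177310/46743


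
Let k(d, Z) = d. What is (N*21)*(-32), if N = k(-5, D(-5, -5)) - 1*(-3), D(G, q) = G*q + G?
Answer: 1344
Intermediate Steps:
D(G, q) = G + G*q
N = -2 (N = -5 - 1*(-3) = -5 + 3 = -2)
(N*21)*(-32) = -2*21*(-32) = -42*(-32) = 1344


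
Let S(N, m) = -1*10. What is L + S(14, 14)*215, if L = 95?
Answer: -2055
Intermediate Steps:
S(N, m) = -10
L + S(14, 14)*215 = 95 - 10*215 = 95 - 2150 = -2055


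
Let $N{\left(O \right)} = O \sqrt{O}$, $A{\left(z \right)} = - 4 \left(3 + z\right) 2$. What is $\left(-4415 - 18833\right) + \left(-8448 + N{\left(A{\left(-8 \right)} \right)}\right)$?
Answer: $-31696 + 80 \sqrt{10} \approx -31443.0$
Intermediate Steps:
$A{\left(z \right)} = -24 - 8 z$ ($A{\left(z \right)} = \left(-12 - 4 z\right) 2 = -24 - 8 z$)
$N{\left(O \right)} = O^{\frac{3}{2}}$
$\left(-4415 - 18833\right) + \left(-8448 + N{\left(A{\left(-8 \right)} \right)}\right) = \left(-4415 - 18833\right) - \left(8448 - \left(-24 - -64\right)^{\frac{3}{2}}\right) = -23248 - \left(8448 - \left(-24 + 64\right)^{\frac{3}{2}}\right) = -23248 - \left(8448 - 40^{\frac{3}{2}}\right) = -23248 - \left(8448 - 80 \sqrt{10}\right) = -31696 + 80 \sqrt{10}$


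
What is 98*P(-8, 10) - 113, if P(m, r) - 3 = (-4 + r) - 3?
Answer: 475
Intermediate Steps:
P(m, r) = -4 + r (P(m, r) = 3 + ((-4 + r) - 3) = 3 + (-7 + r) = -4 + r)
98*P(-8, 10) - 113 = 98*(-4 + 10) - 113 = 98*6 - 113 = 588 - 113 = 475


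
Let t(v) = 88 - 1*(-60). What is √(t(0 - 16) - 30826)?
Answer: I*√30678 ≈ 175.15*I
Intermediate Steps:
t(v) = 148 (t(v) = 88 + 60 = 148)
√(t(0 - 16) - 30826) = √(148 - 30826) = √(-30678) = I*√30678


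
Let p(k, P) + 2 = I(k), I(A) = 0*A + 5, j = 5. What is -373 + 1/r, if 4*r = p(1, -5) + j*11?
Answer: -10815/29 ≈ -372.93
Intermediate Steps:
I(A) = 5 (I(A) = 0 + 5 = 5)
p(k, P) = 3 (p(k, P) = -2 + 5 = 3)
r = 29/2 (r = (3 + 5*11)/4 = (3 + 55)/4 = (1/4)*58 = 29/2 ≈ 14.500)
-373 + 1/r = -373 + 1/(29/2) = -373 + 2/29 = -10815/29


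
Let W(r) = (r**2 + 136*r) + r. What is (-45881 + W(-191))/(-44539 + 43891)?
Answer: 35567/648 ≈ 54.887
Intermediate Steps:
W(r) = r**2 + 137*r
(-45881 + W(-191))/(-44539 + 43891) = (-45881 - 191*(137 - 191))/(-44539 + 43891) = (-45881 - 191*(-54))/(-648) = (-45881 + 10314)*(-1/648) = -35567*(-1/648) = 35567/648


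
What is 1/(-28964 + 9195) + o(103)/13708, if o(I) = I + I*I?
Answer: 52937955/67748363 ≈ 0.78139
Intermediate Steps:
o(I) = I + I²
1/(-28964 + 9195) + o(103)/13708 = 1/(-28964 + 9195) + (103*(1 + 103))/13708 = 1/(-19769) + (103*104)*(1/13708) = -1/19769 + 10712*(1/13708) = -1/19769 + 2678/3427 = 52937955/67748363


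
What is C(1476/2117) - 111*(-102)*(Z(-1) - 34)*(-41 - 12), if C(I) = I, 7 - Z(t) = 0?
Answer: 34299173970/2117 ≈ 1.6202e+7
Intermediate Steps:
Z(t) = 7 (Z(t) = 7 - 1*0 = 7 + 0 = 7)
C(1476/2117) - 111*(-102)*(Z(-1) - 34)*(-41 - 12) = 1476/2117 - 111*(-102)*(7 - 34)*(-41 - 12) = 1476*(1/2117) - (-11322)*(-27*(-53)) = 1476/2117 - (-11322)*1431 = 1476/2117 - 1*(-16201782) = 1476/2117 + 16201782 = 34299173970/2117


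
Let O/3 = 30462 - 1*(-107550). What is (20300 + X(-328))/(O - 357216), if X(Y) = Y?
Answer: 4993/14205 ≈ 0.35150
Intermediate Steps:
O = 414036 (O = 3*(30462 - 1*(-107550)) = 3*(30462 + 107550) = 3*138012 = 414036)
(20300 + X(-328))/(O - 357216) = (20300 - 328)/(414036 - 357216) = 19972/56820 = 19972*(1/56820) = 4993/14205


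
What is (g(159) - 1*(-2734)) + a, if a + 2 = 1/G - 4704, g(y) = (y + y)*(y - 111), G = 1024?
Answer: 13611009/1024 ≈ 13292.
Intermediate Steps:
g(y) = 2*y*(-111 + y) (g(y) = (2*y)*(-111 + y) = 2*y*(-111 + y))
a = -4818943/1024 (a = -2 + (1/1024 - 4704) = -2 - 4816895/1024 = -4818943/1024 ≈ -4706.0)
(g(159) - 1*(-2734)) + a = (2*159*(-111 + 159) - 1*(-2734)) - 4818943/1024 = (2*159*48 + 2734) - 4818943/1024 = (15264 + 2734) - 4818943/1024 = 17998 - 4818943/1024 = 13611009/1024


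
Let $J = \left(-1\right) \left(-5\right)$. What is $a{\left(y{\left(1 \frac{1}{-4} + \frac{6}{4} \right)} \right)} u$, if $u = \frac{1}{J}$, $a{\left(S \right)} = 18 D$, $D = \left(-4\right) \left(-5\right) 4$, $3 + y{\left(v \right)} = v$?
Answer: $288$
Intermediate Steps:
$y{\left(v \right)} = -3 + v$
$D = 80$ ($D = 20 \cdot 4 = 80$)
$a{\left(S \right)} = 1440$ ($a{\left(S \right)} = 18 \cdot 80 = 1440$)
$J = 5$
$u = \frac{1}{5} \approx 0.2$
$a{\left(y{\left(1 \frac{1}{-4} + \frac{6}{4} \right)} \right)} u = 1440 \cdot \frac{1}{5} = 288$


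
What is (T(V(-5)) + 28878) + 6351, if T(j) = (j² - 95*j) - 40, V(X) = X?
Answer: 35689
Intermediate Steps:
T(j) = -40 + j² - 95*j
(T(V(-5)) + 28878) + 6351 = ((-40 + (-5)² - 95*(-5)) + 28878) + 6351 = ((-40 + 25 + 475) + 28878) + 6351 = (460 + 28878) + 6351 = 29338 + 6351 = 35689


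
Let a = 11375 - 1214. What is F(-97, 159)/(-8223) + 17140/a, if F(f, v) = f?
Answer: 47309279/27851301 ≈ 1.6986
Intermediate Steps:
a = 10161
F(-97, 159)/(-8223) + 17140/a = -97/(-8223) + 17140/10161 = -97*(-1/8223) + 17140*(1/10161) = 97/8223 + 17140/10161 = 47309279/27851301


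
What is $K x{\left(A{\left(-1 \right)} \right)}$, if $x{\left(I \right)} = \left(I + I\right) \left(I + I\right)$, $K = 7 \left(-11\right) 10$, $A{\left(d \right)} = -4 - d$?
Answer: $-27720$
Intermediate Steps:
$K = -770$ ($K = \left(-77\right) 10 = -770$)
$x{\left(I \right)} = 4 I^{2}$ ($x{\left(I \right)} = 2 I 2 I = 4 I^{2}$)
$K x{\left(A{\left(-1 \right)} \right)} = - 770 \cdot 4 \left(-4 - -1\right)^{2} = - 770 \cdot 4 \left(-4 + 1\right)^{2} = - 770 \cdot 4 \left(-3\right)^{2} = - 770 \cdot 4 \cdot 9 = \left(-770\right) 36 = -27720$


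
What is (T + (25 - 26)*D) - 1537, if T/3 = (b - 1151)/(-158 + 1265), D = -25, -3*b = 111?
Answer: -62124/41 ≈ -1515.2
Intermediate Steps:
b = -37 (b = -1/3*111 = -37)
T = -132/41 (T = 3*((-37 - 1151)/(-158 + 1265)) = 3*(-1188/1107) = 3*(-1188*1/1107) = 3*(-44/41) = -132/41 ≈ -3.2195)
(T + (25 - 26)*D) - 1537 = (-132/41 + (25 - 26)*(-25)) - 1537 = (-132/41 - 1*(-25)) - 1537 = (-132/41 + 25) - 1537 = 893/41 - 1537 = -62124/41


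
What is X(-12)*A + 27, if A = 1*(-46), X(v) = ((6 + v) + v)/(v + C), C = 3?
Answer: -65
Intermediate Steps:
X(v) = (6 + 2*v)/(3 + v) (X(v) = ((6 + v) + v)/(v + 3) = (6 + 2*v)/(3 + v))
A = -46
X(-12)*A + 27 = 2*(-46) + 27 = -92 + 27 = -65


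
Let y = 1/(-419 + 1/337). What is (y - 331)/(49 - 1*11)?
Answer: -46738199/5365676 ≈ -8.7106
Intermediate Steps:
y = -337/141202 (y = 1/(-419 + 1/337) = 1/(-141202/337) = -337/141202 ≈ -0.0023867)
(y - 331)/(49 - 1*11) = (-337/141202 - 331)/(49 - 1*11) = -46738199/(141202*(49 - 11)) = -46738199/141202/38 = -46738199/141202*1/38 = -46738199/5365676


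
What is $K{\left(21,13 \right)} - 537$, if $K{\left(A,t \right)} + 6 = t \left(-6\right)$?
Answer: $-621$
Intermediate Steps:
$K{\left(A,t \right)} = -6 - 6 t$ ($K{\left(A,t \right)} = -6 + t \left(-6\right) = -6 - 6 t$)
$K{\left(21,13 \right)} - 537 = \left(-6 - 78\right) - 537 = -84 - 537 = -621$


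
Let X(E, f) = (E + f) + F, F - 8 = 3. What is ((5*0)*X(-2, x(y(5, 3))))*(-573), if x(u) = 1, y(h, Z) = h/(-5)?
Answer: 0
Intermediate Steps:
F = 11 (F = 8 + 3 = 11)
y(h, Z) = -h/5 (y(h, Z) = h*(-⅕) = -h/5)
X(E, f) = 11 + E + f (X(E, f) = (E + f) + 11 = 11 + E + f)
((5*0)*X(-2, x(y(5, 3))))*(-573) = ((5*0)*(11 - 2 + 1))*(-573) = (0*10)*(-573) = 0*(-573) = 0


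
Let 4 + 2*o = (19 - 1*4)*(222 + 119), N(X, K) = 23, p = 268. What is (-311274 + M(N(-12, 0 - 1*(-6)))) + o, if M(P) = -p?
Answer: -617973/2 ≈ -3.0899e+5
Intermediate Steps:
M(P) = -268 (M(P) = -1*268 = -268)
o = 5111/2 (o = -2 + ((19 - 1*4)*(222 + 119))/2 = -2 + ((19 - 4)*341)/2 = -2 + (15*341)/2 = -2 + (½)*5115 = -2 + 5115/2 = 5111/2 ≈ 2555.5)
(-311274 + M(N(-12, 0 - 1*(-6)))) + o = (-311274 - 268) + 5111/2 = -311542 + 5111/2 = -617973/2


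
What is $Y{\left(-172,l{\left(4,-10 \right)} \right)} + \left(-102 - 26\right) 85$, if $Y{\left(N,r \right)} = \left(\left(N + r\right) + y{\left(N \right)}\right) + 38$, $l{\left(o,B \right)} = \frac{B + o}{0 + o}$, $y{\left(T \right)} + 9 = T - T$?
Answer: $- \frac{22049}{2} \approx -11025.0$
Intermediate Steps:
$y{\left(T \right)} = -9$ ($y{\left(T \right)} = -9 + \left(T - T\right) = -9 + 0 = -9$)
$l{\left(o,B \right)} = \frac{B + o}{o}$
$Y{\left(N,r \right)} = 29 + N + r$ ($Y{\left(N,r \right)} = \left(\left(N + r\right) - 9\right) + 38 = \left(-9 + N + r\right) + 38 = 29 + N + r$)
$Y{\left(-172,l{\left(4,-10 \right)} \right)} + \left(-102 - 26\right) 85 = \left(29 - 172 + \frac{-10 + 4}{4}\right) + \left(-102 - 26\right) 85 = \left(29 - 172 + \frac{1}{4} \left(-6\right)\right) - 10880 = \left(29 - 172 - \frac{3}{2}\right) - 10880 = - \frac{289}{2} - 10880 = - \frac{22049}{2}$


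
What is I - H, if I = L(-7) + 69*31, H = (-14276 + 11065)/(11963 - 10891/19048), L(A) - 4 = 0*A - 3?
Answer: 487682275748/227860333 ≈ 2140.3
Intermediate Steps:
L(A) = 1 (L(A) = 4 + (0*A - 3) = 4 + (0 - 3) = 4 - 3 = 1)
H = -61163128/227860333 (H = -3211/(11963 - 10891*1/19048) = -3211/(11963 - 10891/19048) = -3211/227860333/19048 = -3211*19048/227860333 = -61163128/227860333 ≈ -0.26842)
I = 2140 (I = 1 + 69*31 = 1 + 2139 = 2140)
I - H = 2140 - 1*(-61163128/227860333) = 2140 + 61163128/227860333 = 487682275748/227860333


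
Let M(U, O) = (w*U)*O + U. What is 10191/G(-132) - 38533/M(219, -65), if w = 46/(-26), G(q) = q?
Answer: -10999105/139722 ≈ -78.721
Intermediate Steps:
w = -23/13 (w = 46*(-1/26) = -23/13 ≈ -1.7692)
M(U, O) = U - 23*O*U/13 (M(U, O) = (-23*U/13)*O + U = -23*O*U/13 + U = U - 23*O*U/13)
10191/G(-132) - 38533/M(219, -65) = 10191/(-132) - 38533*13/(219*(13 - 23*(-65))) = 10191*(-1/132) - 38533*13/(219*(13 + 1495)) = -3397/44 - 38533/((1/13)*219*1508) = -3397/44 - 38533/25404 = -10999105/139722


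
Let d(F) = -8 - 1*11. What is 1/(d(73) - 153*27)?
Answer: -1/4150 ≈ -0.00024096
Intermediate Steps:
d(F) = -19 (d(F) = -8 - 11 = -19)
1/(d(73) - 153*27) = 1/(-19 - 153*27) = 1/(-19 - 4131) = 1/(-4150) = -1/4150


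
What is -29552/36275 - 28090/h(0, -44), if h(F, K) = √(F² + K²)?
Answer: -510132519/798050 ≈ -639.22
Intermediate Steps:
-29552/36275 - 28090/h(0, -44) = -29552/36275 - 28090/√(0² + (-44)²) = -29552*1/36275 - 28090/√(0 + 1936) = -29552/36275 - 28090/(√1936) = -29552/36275 - 28090/44 = -29552/36275 - 28090*1/44 = -29552/36275 - 14045/22 = -510132519/798050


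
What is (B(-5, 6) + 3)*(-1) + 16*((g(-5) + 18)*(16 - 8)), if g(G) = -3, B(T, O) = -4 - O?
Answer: 1927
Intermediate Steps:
(B(-5, 6) + 3)*(-1) + 16*((g(-5) + 18)*(16 - 8)) = ((-4 - 1*6) + 3)*(-1) + 16*((-3 + 18)*(16 - 8)) = ((-4 - 6) + 3)*(-1) + 16*(15*8) = (-10 + 3)*(-1) + 16*120 = -7*(-1) + 1920 = 7 + 1920 = 1927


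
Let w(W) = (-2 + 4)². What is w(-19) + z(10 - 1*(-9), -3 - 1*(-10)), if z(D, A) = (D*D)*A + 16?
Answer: 2547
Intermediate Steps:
w(W) = 4 (w(W) = 2² = 4)
z(D, A) = 16 + A*D² (z(D, A) = D²*A + 16 = A*D² + 16 = 16 + A*D²)
w(-19) + z(10 - 1*(-9), -3 - 1*(-10)) = 4 + (16 + (-3 - 1*(-10))*(10 - 1*(-9))²) = 4 + (16 + (-3 + 10)*(10 + 9)²) = 4 + (16 + 7*19²) = 4 + (16 + 7*361) = 4 + (16 + 2527) = 4 + 2543 = 2547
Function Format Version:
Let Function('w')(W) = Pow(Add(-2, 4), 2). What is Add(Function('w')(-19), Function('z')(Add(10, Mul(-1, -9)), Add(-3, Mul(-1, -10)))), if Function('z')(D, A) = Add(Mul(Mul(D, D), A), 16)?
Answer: 2547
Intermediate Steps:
Function('w')(W) = 4 (Function('w')(W) = Pow(2, 2) = 4)
Function('z')(D, A) = Add(16, Mul(A, Pow(D, 2))) (Function('z')(D, A) = Add(Mul(Pow(D, 2), A), 16) = Add(Mul(A, Pow(D, 2)), 16) = Add(16, Mul(A, Pow(D, 2))))
Add(Function('w')(-19), Function('z')(Add(10, Mul(-1, -9)), Add(-3, Mul(-1, -10)))) = Add(4, Add(16, Mul(Add(-3, Mul(-1, -10)), Pow(Add(10, Mul(-1, -9)), 2)))) = Add(4, Add(16, Mul(Add(-3, 10), Pow(Add(10, 9), 2)))) = Add(4, Add(16, Mul(7, Pow(19, 2)))) = Add(4, Add(16, Mul(7, 361))) = Add(4, Add(16, 2527)) = Add(4, 2543) = 2547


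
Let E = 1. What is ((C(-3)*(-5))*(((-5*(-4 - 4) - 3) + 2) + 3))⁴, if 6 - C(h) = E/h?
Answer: 3129007210000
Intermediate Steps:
C(h) = 6 - 1/h
((C(-3)*(-5))*(((-5*(-4 - 4) - 3) + 2) + 3))⁴ = (((6 - 1/(-3))*(-5))*(((-5*(-4 - 4) - 3) + 2) + 3))⁴ = (((6 - 1*(-⅓))*(-5))*(((-5*(-8) - 3) + 2) + 3))⁴ = (((6 + ⅓)*(-5))*(((40 - 3) + 2) + 3))⁴ = (((19/3)*(-5))*((37 + 2) + 3))⁴ = (-95*(39 + 3)/3)⁴ = (-95/3*42)⁴ = (-1330)⁴ = 3129007210000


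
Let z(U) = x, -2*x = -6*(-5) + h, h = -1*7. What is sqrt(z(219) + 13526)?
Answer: sqrt(54058)/2 ≈ 116.25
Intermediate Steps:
h = -7
x = -23/2 (x = -(-6*(-5) - 7)/2 = -(30 - 7)/2 = -1/2*23 = -23/2 ≈ -11.500)
z(U) = -23/2
sqrt(z(219) + 13526) = sqrt(-23/2 + 13526) = sqrt(27029/2) = sqrt(54058)/2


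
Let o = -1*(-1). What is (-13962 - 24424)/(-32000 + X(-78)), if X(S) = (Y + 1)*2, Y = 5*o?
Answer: 19193/15994 ≈ 1.2000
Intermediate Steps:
o = 1
Y = 5 (Y = 5*1 = 5)
X(S) = 12 (X(S) = (5 + 1)*2 = 6*2 = 12)
(-13962 - 24424)/(-32000 + X(-78)) = (-13962 - 24424)/(-32000 + 12) = -38386/(-31988) = -38386*(-1/31988) = 19193/15994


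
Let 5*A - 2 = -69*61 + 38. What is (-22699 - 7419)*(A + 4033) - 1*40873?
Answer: -481971893/5 ≈ -9.6394e+7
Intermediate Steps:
A = -4169/5 (A = 2/5 + (-69*61 + 38)/5 = 2/5 + (-4209 + 38)/5 = 2/5 + (1/5)*(-4171) = 2/5 - 4171/5 = -4169/5 ≈ -833.80)
(-22699 - 7419)*(A + 4033) - 1*40873 = (-22699 - 7419)*(-4169/5 + 4033) - 1*40873 = -30118*15996/5 - 40873 = -481767528/5 - 40873 = -481971893/5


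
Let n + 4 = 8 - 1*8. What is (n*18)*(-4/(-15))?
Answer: -96/5 ≈ -19.200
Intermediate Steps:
n = -4 (n = -4 + (8 - 1*8) = -4 + (8 - 8) = -4 + 0 = -4)
(n*18)*(-4/(-15)) = (-4*18)*(-4/(-15)) = -(-288)*(-1)/15 = -72*4/15 = -96/5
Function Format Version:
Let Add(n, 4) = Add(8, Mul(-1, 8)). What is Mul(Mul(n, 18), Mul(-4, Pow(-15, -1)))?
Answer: Rational(-96, 5) ≈ -19.200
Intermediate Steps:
n = -4 (n = Add(-4, Add(8, Mul(-1, 8))) = Add(-4, Add(8, -8)) = Add(-4, 0) = -4)
Mul(Mul(n, 18), Mul(-4, Pow(-15, -1))) = Mul(Mul(-4, 18), Mul(-4, Pow(-15, -1))) = Mul(-72, Mul(-4, Rational(-1, 15))) = Mul(-72, Rational(4, 15)) = Rational(-96, 5)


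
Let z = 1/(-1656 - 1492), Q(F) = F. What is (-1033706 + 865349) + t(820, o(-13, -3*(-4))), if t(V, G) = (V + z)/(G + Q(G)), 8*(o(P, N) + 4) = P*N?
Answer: -24912009651/147956 ≈ -1.6837e+5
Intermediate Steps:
z = -1/3148 (z = 1/(-3148) = -1/3148 ≈ -0.00031766)
o(P, N) = -4 + N*P/8 (o(P, N) = -4 + (P*N)/8 = -4 + (N*P)/8 = -4 + N*P/8)
t(V, G) = (-1/3148 + V)/(2*G) (t(V, G) = (V - 1/3148)/(G + G) = (-1/3148 + V)/((2*G)) = (-1/3148 + V)*(1/(2*G)) = (-1/3148 + V)/(2*G))
(-1033706 + 865349) + t(820, o(-13, -3*(-4))) = (-1033706 + 865349) + (-1 + 3148*820)/(6296*(-4 + (⅛)*(-3*(-4))*(-13))) = -168357 + (-1 + 2581360)/(6296*(-4 + (⅛)*12*(-13))) = -168357 + (1/6296)*2581359/(-4 - 39/2) = -168357 + (1/6296)*2581359/(-47/2) = -168357 + (1/6296)*(-2/47)*2581359 = -168357 - 2581359/147956 = -24912009651/147956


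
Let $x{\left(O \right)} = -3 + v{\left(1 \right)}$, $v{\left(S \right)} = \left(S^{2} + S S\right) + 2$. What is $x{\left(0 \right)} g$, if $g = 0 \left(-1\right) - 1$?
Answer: $-1$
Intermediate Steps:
$v{\left(S \right)} = 2 + 2 S^{2}$ ($v{\left(S \right)} = \left(S^{2} + S^{2}\right) + 2 = 2 S^{2} + 2 = 2 + 2 S^{2}$)
$g = -1$ ($g = 0 - 1 = -1$)
$x{\left(O \right)} = 1$ ($x{\left(O \right)} = -3 + \left(2 + 2 \cdot 1^{2}\right) = -3 + \left(2 + 2 \cdot 1\right) = -3 + \left(2 + 2\right) = -3 + 4 = 1$)
$x{\left(0 \right)} g = 1 \left(-1\right) = -1$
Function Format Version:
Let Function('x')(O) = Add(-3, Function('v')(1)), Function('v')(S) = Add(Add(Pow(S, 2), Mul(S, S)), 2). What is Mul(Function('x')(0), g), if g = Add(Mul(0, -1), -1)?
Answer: -1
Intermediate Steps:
Function('v')(S) = Add(2, Mul(2, Pow(S, 2))) (Function('v')(S) = Add(Add(Pow(S, 2), Pow(S, 2)), 2) = Add(Mul(2, Pow(S, 2)), 2) = Add(2, Mul(2, Pow(S, 2))))
g = -1 (g = Add(0, -1) = -1)
Function('x')(O) = 1 (Function('x')(O) = Add(-3, Add(2, Mul(2, Pow(1, 2)))) = Add(-3, Add(2, Mul(2, 1))) = Add(-3, Add(2, 2)) = Add(-3, 4) = 1)
Mul(Function('x')(0), g) = Mul(1, -1) = -1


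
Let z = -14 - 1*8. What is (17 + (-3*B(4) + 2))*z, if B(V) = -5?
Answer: -748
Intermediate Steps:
z = -22 (z = -14 - 8 = -22)
(17 + (-3*B(4) + 2))*z = (17 + (-3*(-5) + 2))*(-22) = (17 + (15 + 2))*(-22) = (17 + 17)*(-22) = 34*(-22) = -748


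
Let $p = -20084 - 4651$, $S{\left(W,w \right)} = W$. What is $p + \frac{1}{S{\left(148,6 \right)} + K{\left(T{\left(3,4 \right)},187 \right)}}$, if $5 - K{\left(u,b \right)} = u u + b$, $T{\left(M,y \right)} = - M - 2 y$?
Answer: $- \frac{3833926}{155} \approx -24735.0$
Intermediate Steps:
$p = -24735$ ($p = -20084 - 4651 = -24735$)
$K{\left(u,b \right)} = 5 - b - u^{2}$ ($K{\left(u,b \right)} = 5 - \left(u u + b\right) = 5 - \left(u^{2} + b\right) = 5 - \left(b + u^{2}\right) = 5 - b - u^{2}$)
$p + \frac{1}{S{\left(148,6 \right)} + K{\left(T{\left(3,4 \right)},187 \right)}} = -24735 + \frac{1}{148 - \left(182 + \left(\left(-1\right) 3 - 8\right)^{2}\right)} = -24735 + \frac{1}{148 - \left(182 + \left(-3 - 8\right)^{2}\right)} = -24735 + \frac{1}{148 - 303} = -24735 + \frac{1}{-155} = -24735 - \frac{1}{155} = - \frac{3833926}{155}$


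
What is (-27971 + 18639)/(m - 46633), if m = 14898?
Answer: 9332/31735 ≈ 0.29406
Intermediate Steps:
(-27971 + 18639)/(m - 46633) = (-27971 + 18639)/(14898 - 46633) = -9332/(-31735) = -9332*(-1/31735) = 9332/31735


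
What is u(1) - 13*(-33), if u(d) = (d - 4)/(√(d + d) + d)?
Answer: 432 - 3*√2 ≈ 427.76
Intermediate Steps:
u(d) = (-4 + d)/(d + √2*√d) (u(d) = (-4 + d)/(√(2*d) + d) = (-4 + d)/(√2*√d + d) = (-4 + d)/(d + √2*√d))
u(1) - 13*(-33) = (-4 + 1)/(1 + √2*√1) - 13*(-33) = -3/(1 + √2*1) + 429 = -3/(1 + √2) + 429 = 429 - 3/(1 + √2)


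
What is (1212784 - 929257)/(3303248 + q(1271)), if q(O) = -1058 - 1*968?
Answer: 283527/3301222 ≈ 0.085886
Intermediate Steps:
q(O) = -2026 (q(O) = -1058 - 968 = -2026)
(1212784 - 929257)/(3303248 + q(1271)) = (1212784 - 929257)/(3303248 - 2026) = 283527/3301222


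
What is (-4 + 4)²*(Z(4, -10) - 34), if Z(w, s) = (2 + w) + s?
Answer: 0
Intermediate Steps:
Z(w, s) = 2 + s + w
(-4 + 4)²*(Z(4, -10) - 34) = (-4 + 4)²*((2 - 10 + 4) - 34) = 0²*(-4 - 34) = 0*(-38) = 0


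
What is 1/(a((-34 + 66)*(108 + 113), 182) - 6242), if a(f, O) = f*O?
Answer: 1/1280862 ≈ 7.8072e-7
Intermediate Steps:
a(f, O) = O*f
1/(a((-34 + 66)*(108 + 113), 182) - 6242) = 1/(182*((-34 + 66)*(108 + 113)) - 6242) = 1/(182*(32*221) - 6242) = 1/(182*7072 - 6242) = 1/(1287104 - 6242) = 1/1280862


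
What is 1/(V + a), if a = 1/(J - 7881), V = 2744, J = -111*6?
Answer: 8547/23452967 ≈ 0.00036443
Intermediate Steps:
J = -666
a = -1/8547 (a = 1/(-666 - 7881) = 1/(-8547) = -1/8547 ≈ -0.00011700)
1/(V + a) = 1/(2744 - 1/8547) = 1/(23452967/8547) = 8547/23452967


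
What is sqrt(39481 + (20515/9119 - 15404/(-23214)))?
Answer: 4*sqrt(228480550521278073)/9622203 ≈ 198.71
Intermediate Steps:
sqrt(39481 + (20515/9119 - 15404/(-23214))) = sqrt(39481 + (20515*(1/9119) - 15404*(-1/23214))) = sqrt(39481 + (1865/829 + 7702/11607)) = sqrt(39481 + 28032013/9622203) = sqrt(379922228656/9622203) = 4*sqrt(228480550521278073)/9622203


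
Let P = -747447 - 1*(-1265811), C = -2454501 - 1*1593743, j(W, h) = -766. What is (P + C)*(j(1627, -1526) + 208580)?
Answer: -733558482320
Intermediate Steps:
C = -4048244 (C = -2454501 - 1593743 = -4048244)
P = 518364 (P = -747447 + 1265811 = 518364)
(P + C)*(j(1627, -1526) + 208580) = (518364 - 4048244)*(-766 + 208580) = -3529880*207814 = -733558482320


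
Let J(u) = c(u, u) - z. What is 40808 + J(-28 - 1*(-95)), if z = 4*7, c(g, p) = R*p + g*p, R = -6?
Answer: 44867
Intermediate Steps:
c(g, p) = -6*p + g*p
z = 28
J(u) = -28 + u*(-6 + u) (J(u) = u*(-6 + u) - 1*28 = u*(-6 + u) - 28 = -28 + u*(-6 + u))
40808 + J(-28 - 1*(-95)) = 40808 + (-28 + (-28 - 1*(-95))*(-6 + (-28 - 1*(-95)))) = 40808 + (-28 + (-28 + 95)*(-6 + (-28 + 95))) = 40808 + (-28 + 67*(-6 + 67)) = 40808 + (-28 + 67*61) = 40808 + (-28 + 4087) = 40808 + 4059 = 44867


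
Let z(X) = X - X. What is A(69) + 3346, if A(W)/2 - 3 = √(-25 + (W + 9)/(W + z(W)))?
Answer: 3352 + 6*I*√1403/23 ≈ 3352.0 + 9.7713*I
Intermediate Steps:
z(X) = 0
A(W) = 6 + 2*√(-25 + (9 + W)/W) (A(W) = 6 + 2*√(-25 + (W + 9)/(W + 0)) = 6 + 2*√(-25 + (9 + W)/W))
A(69) + 3346 = (6 + 2*√(-24 + 9/69)) + 3346 = (6 + 2*√(-24 + 9*(1/69))) + 3346 = (6 + 2*√(-24 + 3/23)) + 3346 = (6 + 2*√(-549/23)) + 3346 = (6 + 2*(3*I*√1403/23)) + 3346 = (6 + 6*I*√1403/23) + 3346 = 3352 + 6*I*√1403/23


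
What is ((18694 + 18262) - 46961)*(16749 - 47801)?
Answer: 310675260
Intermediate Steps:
((18694 + 18262) - 46961)*(16749 - 47801) = (36956 - 46961)*(-31052) = -10005*(-31052) = 310675260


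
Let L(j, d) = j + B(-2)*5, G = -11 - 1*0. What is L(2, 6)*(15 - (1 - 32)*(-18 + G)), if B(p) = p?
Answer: 7072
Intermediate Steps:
G = -11 (G = -11 + 0 = -11)
L(j, d) = -10 + j (L(j, d) = j - 2*5 = j - 10 = -10 + j)
L(2, 6)*(15 - (1 - 32)*(-18 + G)) = (-10 + 2)*(15 - (1 - 32)*(-18 - 11)) = -8*(15 - (-31)*(-29)) = -8*(15 - 1*899) = -8*(15 - 899) = -8*(-884) = 7072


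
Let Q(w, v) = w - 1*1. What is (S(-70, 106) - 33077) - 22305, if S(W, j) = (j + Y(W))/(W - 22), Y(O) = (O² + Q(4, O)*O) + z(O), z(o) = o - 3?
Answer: -5099867/92 ≈ -55433.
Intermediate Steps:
Q(w, v) = -1 + w (Q(w, v) = w - 1 = -1 + w)
z(o) = -3 + o
Y(O) = -3 + O² + 4*O (Y(O) = (O² + (-1 + 4)*O) + (-3 + O) = (O² + 3*O) + (-3 + O) = -3 + O² + 4*O)
S(W, j) = (-3 + j + W² + 4*W)/(-22 + W) (S(W, j) = (j + (-3 + W² + 4*W))/(W - 22) = (-3 + j + W² + 4*W)/(-22 + W))
(S(-70, 106) - 33077) - 22305 = ((-3 + 106 + (-70)² + 4*(-70))/(-22 - 70) - 33077) - 22305 = ((-3 + 106 + 4900 - 280)/(-92) - 33077) - 22305 = (-1/92*4723 - 33077) - 22305 = (-4723/92 - 33077) - 22305 = -3047807/92 - 22305 = -5099867/92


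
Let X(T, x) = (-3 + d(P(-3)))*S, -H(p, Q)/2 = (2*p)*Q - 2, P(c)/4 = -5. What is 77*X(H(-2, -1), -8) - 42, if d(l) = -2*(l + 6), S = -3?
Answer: -5817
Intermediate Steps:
P(c) = -20 (P(c) = 4*(-5) = -20)
d(l) = -12 - 2*l (d(l) = -2*(6 + l) = -12 - 2*l)
H(p, Q) = 4 - 4*Q*p (H(p, Q) = -2*((2*p)*Q - 2) = -2*(2*Q*p - 2) = -2*(-2 + 2*Q*p) = 4 - 4*Q*p)
X(T, x) = -75 (X(T, x) = (-3 + (-12 - 2*(-20)))*(-3) = (-3 + (-12 + 40))*(-3) = (-3 + 28)*(-3) = 25*(-3) = -75)
77*X(H(-2, -1), -8) - 42 = 77*(-75) - 42 = -5775 - 42 = -5817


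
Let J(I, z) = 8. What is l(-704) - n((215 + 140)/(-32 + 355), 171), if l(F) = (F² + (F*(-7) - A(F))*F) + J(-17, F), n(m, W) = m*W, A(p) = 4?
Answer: -50508019/17 ≈ -2.9711e+6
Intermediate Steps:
n(m, W) = W*m
l(F) = 8 + F² + F*(-4 - 7*F) (l(F) = (F² + (F*(-7) - 1*4)*F) + 8 = (F² + (-7*F - 4)*F) + 8 = (F² + (-4 - 7*F)*F) + 8 = (F² + F*(-4 - 7*F)) + 8 = 8 + F² + F*(-4 - 7*F))
l(-704) - n((215 + 140)/(-32 + 355), 171) = (8 - 6*(-704)² - 4*(-704)) - 171*(215 + 140)/(-32 + 355) = (8 - 6*495616 + 2816) - 171*355/323 = (8 - 2973696 + 2816) - 171*355*(1/323) = -2970872 - 171*355/323 = -2970872 - 1*3195/17 = -2970872 - 3195/17 = -50508019/17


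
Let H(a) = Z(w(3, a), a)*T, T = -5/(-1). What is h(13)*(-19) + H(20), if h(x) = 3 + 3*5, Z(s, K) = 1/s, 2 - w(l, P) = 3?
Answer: -347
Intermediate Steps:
w(l, P) = -1 (w(l, P) = 2 - 1*3 = 2 - 3 = -1)
T = 5 (T = -5*(-1) = 5)
h(x) = 18 (h(x) = 3 + 15 = 18)
H(a) = -5 (H(a) = 5/(-1) = -1*5 = -5)
h(13)*(-19) + H(20) = 18*(-19) - 5 = -342 - 5 = -347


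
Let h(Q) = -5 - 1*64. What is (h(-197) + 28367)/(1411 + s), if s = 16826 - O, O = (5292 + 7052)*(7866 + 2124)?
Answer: -28298/123298323 ≈ -0.00022951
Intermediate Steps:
h(Q) = -69 (h(Q) = -5 - 64 = -69)
O = 123316560 (O = 12344*9990 = 123316560)
s = -123299734 (s = 16826 - 1*123316560 = 16826 - 123316560 = -123299734)
(h(-197) + 28367)/(1411 + s) = (-69 + 28367)/(1411 - 123299734) = 28298/(-123298323) = 28298*(-1/123298323) = -28298/123298323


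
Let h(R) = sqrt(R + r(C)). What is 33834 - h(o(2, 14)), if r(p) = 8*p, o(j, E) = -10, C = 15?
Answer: 33834 - sqrt(110) ≈ 33824.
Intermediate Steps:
h(R) = sqrt(120 + R) (h(R) = sqrt(R + 8*15) = sqrt(R + 120) = sqrt(120 + R))
33834 - h(o(2, 14)) = 33834 - sqrt(120 - 10) = 33834 - sqrt(110)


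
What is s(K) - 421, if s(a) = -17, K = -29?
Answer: -438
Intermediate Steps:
s(K) - 421 = -17 - 421 = -438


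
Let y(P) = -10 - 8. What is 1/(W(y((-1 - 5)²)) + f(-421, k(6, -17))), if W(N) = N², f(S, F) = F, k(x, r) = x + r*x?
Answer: 1/228 ≈ 0.0043860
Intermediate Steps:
y(P) = -18
1/(W(y((-1 - 5)²)) + f(-421, k(6, -17))) = 1/((-18)² + 6*(1 - 17)) = 1/(324 + 6*(-16)) = 1/(324 - 96) = 1/228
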